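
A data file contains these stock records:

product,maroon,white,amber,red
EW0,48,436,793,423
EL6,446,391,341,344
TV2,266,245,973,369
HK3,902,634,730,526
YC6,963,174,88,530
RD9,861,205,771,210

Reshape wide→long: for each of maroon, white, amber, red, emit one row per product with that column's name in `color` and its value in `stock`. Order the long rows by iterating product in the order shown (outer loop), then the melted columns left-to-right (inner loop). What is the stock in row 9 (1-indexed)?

266

24 rows total (6 × 4). Row 9: index ⌊(9-1)/4⌋ = 2 into product → TV2; (9-1) mod 4 = 0 into the melted columns → maroon.
So row 9 is (TV2, maroon, 266); stock = 266.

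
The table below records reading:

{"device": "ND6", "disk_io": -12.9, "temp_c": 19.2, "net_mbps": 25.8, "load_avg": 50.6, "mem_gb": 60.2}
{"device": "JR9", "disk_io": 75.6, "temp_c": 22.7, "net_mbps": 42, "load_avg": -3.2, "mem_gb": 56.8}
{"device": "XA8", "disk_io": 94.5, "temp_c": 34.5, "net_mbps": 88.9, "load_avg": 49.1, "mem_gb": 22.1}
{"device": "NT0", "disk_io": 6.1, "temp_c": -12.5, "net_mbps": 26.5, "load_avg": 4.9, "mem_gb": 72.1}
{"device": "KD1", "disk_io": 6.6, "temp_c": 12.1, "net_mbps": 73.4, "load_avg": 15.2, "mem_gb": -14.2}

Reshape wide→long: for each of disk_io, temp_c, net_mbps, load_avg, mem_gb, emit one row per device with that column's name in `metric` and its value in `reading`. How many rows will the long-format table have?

5 device values × 5 melted columns = 25 rows.

25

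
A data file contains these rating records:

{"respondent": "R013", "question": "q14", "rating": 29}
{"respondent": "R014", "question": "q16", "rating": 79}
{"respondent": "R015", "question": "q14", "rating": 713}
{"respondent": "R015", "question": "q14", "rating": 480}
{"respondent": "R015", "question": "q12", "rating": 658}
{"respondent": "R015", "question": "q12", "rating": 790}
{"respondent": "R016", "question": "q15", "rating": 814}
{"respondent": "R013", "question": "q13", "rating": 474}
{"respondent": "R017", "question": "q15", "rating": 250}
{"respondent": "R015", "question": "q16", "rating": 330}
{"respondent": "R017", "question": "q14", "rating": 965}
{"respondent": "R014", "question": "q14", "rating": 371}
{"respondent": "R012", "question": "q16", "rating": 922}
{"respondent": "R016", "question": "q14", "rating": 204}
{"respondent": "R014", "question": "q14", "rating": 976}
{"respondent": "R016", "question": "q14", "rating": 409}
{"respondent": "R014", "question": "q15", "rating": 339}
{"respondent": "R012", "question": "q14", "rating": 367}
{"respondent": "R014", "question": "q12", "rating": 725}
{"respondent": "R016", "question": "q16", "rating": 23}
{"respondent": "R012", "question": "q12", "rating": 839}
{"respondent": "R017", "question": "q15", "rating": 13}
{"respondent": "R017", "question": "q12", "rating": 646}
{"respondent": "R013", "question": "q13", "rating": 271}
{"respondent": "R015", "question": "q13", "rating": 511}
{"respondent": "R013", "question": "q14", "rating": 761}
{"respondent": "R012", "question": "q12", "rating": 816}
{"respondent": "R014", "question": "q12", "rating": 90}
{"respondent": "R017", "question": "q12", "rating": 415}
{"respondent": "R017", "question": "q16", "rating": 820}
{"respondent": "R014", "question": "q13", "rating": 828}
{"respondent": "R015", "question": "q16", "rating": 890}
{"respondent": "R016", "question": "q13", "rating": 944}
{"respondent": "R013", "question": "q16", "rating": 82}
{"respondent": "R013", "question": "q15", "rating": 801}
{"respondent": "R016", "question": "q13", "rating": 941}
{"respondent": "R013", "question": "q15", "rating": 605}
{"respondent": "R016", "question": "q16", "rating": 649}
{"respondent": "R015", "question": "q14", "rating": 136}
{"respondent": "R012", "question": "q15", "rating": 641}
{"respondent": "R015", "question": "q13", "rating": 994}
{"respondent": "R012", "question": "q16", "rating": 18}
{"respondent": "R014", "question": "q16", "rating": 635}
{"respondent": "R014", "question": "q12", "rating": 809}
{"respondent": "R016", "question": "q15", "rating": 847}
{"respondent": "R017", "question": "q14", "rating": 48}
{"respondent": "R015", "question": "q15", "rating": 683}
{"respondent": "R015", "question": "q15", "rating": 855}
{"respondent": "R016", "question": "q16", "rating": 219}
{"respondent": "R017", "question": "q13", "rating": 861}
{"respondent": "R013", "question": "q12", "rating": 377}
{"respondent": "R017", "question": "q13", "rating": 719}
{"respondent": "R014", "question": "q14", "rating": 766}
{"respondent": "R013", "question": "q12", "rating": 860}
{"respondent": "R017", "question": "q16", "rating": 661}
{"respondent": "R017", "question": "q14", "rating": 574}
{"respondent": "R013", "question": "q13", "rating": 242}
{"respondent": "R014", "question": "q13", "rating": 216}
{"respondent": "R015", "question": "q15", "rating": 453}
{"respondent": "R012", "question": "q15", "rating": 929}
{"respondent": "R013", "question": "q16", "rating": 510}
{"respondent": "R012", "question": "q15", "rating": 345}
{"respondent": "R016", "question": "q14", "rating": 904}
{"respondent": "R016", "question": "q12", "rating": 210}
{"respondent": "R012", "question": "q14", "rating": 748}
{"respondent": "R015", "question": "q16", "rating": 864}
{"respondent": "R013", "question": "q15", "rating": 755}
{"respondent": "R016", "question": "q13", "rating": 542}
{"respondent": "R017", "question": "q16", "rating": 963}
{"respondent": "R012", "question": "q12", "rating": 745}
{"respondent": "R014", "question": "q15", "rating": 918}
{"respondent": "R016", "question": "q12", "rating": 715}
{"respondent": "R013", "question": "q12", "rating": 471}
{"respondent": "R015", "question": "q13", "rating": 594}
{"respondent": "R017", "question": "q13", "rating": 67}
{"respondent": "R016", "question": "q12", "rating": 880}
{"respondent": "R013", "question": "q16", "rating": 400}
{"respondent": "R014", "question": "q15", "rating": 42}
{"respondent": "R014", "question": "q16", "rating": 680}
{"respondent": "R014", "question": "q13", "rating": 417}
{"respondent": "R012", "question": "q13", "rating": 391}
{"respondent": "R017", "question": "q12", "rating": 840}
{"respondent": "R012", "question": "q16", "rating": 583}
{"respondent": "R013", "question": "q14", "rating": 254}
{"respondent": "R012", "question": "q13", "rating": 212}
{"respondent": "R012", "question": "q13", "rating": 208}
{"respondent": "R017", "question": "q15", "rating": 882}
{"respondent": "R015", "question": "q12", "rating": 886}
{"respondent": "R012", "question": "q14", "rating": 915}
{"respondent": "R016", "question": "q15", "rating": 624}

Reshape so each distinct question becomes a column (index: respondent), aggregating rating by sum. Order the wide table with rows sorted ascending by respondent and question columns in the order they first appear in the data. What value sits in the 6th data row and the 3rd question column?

1901

With rows sorted ascending by respondent, row 6 is respondent=R017. question columns in first-appearance order: q14, q16, q12, q15, q13; column 3 is q12.
Long rows with respondent=R017, question=q12: 646 + 415 + 840 = 1901.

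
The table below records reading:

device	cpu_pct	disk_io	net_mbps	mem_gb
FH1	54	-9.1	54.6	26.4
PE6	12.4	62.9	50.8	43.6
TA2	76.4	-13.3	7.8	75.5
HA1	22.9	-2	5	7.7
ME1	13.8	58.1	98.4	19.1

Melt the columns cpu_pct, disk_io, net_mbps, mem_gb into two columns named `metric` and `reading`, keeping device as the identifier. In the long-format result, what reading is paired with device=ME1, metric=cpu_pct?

13.8

Unpivoting turns each (device, wide-column) pair into one long row.
The wide cell at row ME1, column cpu_pct holds 13.8, so the long row (ME1, cpu_pct) has reading=13.8.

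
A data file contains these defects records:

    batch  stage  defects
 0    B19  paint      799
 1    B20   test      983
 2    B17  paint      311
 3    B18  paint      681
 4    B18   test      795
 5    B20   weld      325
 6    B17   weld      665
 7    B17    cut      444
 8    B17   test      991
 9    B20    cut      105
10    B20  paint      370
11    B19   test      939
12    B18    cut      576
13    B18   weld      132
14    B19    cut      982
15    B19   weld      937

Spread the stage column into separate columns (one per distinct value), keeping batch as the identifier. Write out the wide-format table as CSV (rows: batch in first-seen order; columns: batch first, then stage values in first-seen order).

Columns: batch plus the 4 distinct stage values (paint, test, weld, cut).
For example, row B19 column paint takes defects=799 from the long row (B19, paint).

batch,paint,test,weld,cut
B19,799,939,937,982
B20,370,983,325,105
B17,311,991,665,444
B18,681,795,132,576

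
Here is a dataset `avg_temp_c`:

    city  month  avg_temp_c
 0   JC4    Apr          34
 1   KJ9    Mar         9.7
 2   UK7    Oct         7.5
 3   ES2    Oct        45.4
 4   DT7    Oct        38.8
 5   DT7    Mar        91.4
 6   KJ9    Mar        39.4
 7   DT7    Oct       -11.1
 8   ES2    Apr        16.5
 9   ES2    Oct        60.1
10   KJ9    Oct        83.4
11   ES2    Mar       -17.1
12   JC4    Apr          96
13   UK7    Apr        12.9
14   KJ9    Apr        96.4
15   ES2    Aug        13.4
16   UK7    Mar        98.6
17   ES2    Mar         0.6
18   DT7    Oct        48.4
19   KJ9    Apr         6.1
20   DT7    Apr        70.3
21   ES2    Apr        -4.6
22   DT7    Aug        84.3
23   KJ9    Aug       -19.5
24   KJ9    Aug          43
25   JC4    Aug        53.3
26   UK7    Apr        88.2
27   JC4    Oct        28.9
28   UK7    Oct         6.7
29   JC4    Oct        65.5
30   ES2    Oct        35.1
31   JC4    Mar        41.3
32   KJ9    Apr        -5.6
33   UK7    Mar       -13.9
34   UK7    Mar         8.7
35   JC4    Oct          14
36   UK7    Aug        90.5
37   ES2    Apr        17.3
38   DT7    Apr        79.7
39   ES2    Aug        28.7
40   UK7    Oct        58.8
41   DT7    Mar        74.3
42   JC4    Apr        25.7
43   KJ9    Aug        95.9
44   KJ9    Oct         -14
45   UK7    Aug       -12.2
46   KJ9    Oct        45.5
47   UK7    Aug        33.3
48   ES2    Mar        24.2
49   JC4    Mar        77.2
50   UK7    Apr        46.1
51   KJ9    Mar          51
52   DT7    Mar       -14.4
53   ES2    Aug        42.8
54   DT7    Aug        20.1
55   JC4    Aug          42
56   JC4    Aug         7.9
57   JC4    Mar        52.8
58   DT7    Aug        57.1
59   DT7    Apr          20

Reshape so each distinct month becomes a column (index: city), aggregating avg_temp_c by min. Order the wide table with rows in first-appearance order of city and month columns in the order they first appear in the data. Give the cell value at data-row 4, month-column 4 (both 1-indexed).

13.4

With rows in first-appearance order of city, row 4 is city=ES2. month columns in first-appearance order: Apr, Mar, Oct, Aug; column 4 is Aug.
Long rows with city=ES2, month=Aug: min(13.4, 28.7, 42.8) = 13.4.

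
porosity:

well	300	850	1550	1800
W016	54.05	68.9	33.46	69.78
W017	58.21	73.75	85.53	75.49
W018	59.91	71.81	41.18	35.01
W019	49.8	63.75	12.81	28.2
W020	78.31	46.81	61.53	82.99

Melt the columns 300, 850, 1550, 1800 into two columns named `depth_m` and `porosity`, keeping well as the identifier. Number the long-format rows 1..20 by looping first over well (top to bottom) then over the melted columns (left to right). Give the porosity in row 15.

12.81

20 rows total (5 × 4). Row 15: index ⌊(15-1)/4⌋ = 3 into well → W019; (15-1) mod 4 = 2 into the melted columns → 1550.
So row 15 is (W019, 1550, 12.81); porosity = 12.81.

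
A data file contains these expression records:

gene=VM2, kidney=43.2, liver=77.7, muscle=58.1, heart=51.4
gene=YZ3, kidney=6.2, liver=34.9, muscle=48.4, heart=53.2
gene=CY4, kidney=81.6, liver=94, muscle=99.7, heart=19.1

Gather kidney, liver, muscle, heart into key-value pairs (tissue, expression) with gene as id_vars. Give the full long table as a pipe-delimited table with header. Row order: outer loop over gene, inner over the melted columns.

Each (gene, column) pair becomes one row: 3 × 4 = 12 rows.
For example, (VM2, kidney) → expression=43.2.

| gene | tissue | expression |
| VM2 | kidney | 43.2 |
| VM2 | liver | 77.7 |
| VM2 | muscle | 58.1 |
| VM2 | heart | 51.4 |
| YZ3 | kidney | 6.2 |
| YZ3 | liver | 34.9 |
| YZ3 | muscle | 48.4 |
| YZ3 | heart | 53.2 |
| CY4 | kidney | 81.6 |
| CY4 | liver | 94 |
| CY4 | muscle | 99.7 |
| CY4 | heart | 19.1 |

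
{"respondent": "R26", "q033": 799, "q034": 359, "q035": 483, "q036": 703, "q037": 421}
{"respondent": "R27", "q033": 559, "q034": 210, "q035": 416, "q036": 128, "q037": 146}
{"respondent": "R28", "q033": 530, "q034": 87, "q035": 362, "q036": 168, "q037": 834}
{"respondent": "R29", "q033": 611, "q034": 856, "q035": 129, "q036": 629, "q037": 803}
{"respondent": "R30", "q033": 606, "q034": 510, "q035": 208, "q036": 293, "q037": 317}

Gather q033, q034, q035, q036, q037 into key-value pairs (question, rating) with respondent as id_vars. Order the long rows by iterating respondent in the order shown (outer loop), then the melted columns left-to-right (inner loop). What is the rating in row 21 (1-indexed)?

606

25 rows total (5 × 5). Row 21: index ⌊(21-1)/5⌋ = 4 into respondent → R30; (21-1) mod 5 = 0 into the melted columns → q033.
So row 21 is (R30, q033, 606); rating = 606.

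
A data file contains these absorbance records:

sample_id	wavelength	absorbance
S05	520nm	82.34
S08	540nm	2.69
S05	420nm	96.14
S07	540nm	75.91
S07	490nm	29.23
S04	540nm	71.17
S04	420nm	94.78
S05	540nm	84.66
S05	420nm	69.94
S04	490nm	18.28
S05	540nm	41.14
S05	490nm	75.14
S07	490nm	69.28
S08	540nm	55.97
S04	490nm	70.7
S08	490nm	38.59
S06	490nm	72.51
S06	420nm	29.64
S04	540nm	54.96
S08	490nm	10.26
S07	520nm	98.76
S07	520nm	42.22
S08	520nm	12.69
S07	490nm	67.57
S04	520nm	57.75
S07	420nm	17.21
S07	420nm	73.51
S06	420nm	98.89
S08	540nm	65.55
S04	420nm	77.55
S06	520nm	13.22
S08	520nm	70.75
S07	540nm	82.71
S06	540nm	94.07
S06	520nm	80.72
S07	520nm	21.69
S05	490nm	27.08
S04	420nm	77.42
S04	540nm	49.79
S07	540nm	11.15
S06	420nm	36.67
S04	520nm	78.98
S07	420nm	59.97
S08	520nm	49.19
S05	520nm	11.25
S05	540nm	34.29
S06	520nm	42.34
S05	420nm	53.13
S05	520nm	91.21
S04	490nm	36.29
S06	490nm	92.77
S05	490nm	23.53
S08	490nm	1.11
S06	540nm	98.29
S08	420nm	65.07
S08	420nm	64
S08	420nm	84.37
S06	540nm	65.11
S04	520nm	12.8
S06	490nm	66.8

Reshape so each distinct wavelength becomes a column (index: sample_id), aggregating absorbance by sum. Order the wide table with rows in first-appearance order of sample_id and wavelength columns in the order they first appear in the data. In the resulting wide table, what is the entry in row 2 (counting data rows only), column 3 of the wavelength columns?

213.44

With rows in first-appearance order of sample_id, row 2 is sample_id=S08. wavelength columns in first-appearance order: 520nm, 540nm, 420nm, 490nm; column 3 is 420nm.
Long rows with sample_id=S08, wavelength=420nm: 65.07 + 64 + 84.37 = 213.44.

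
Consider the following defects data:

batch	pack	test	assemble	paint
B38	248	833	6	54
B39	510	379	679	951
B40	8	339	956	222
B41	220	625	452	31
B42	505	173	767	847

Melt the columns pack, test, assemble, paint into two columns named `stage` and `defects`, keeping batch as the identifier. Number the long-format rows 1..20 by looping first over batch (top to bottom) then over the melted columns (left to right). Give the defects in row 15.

452

20 rows total (5 × 4). Row 15: index ⌊(15-1)/4⌋ = 3 into batch → B41; (15-1) mod 4 = 2 into the melted columns → assemble.
So row 15 is (B41, assemble, 452); defects = 452.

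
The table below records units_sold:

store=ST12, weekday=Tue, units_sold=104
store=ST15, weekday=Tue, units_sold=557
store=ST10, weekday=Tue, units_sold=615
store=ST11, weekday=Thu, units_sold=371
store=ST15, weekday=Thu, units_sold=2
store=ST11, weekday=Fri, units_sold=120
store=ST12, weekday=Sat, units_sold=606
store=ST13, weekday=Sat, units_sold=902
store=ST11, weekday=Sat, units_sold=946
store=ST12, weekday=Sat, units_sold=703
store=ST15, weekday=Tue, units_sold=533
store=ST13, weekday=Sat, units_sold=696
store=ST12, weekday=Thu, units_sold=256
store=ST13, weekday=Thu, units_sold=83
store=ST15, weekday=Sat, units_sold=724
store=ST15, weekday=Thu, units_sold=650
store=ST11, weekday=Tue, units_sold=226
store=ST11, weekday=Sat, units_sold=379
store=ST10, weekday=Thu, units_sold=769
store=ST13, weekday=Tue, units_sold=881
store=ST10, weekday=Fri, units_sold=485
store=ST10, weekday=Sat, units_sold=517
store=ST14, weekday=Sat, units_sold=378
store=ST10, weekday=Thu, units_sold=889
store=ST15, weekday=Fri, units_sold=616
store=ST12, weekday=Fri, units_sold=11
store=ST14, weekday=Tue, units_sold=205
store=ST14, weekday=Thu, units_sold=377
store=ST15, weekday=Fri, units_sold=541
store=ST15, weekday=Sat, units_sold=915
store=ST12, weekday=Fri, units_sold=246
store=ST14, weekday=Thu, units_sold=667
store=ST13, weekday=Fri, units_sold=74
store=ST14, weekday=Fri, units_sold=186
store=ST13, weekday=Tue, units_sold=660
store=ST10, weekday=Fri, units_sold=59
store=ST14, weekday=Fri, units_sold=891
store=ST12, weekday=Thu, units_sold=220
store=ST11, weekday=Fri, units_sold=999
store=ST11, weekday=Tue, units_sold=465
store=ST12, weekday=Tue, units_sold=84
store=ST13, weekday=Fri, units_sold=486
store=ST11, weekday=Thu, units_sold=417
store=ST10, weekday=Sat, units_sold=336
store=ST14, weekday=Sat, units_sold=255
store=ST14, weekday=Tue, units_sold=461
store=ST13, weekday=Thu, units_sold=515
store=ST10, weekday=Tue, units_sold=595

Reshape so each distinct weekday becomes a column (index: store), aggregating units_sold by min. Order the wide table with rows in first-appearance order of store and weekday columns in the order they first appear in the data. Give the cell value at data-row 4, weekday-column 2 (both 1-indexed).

With rows in first-appearance order of store, row 4 is store=ST11. weekday columns in first-appearance order: Tue, Thu, Fri, Sat; column 2 is Thu.
Long rows with store=ST11, weekday=Thu: min(371, 417) = 371.

371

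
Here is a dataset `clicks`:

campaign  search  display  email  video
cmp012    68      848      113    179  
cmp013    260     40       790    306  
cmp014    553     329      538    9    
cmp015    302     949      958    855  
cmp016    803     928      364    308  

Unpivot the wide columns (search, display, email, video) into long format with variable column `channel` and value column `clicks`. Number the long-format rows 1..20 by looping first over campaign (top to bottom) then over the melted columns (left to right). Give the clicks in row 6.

20 rows total (5 × 4). Row 6: index ⌊(6-1)/4⌋ = 1 into campaign → cmp013; (6-1) mod 4 = 1 into the melted columns → display.
So row 6 is (cmp013, display, 40); clicks = 40.

40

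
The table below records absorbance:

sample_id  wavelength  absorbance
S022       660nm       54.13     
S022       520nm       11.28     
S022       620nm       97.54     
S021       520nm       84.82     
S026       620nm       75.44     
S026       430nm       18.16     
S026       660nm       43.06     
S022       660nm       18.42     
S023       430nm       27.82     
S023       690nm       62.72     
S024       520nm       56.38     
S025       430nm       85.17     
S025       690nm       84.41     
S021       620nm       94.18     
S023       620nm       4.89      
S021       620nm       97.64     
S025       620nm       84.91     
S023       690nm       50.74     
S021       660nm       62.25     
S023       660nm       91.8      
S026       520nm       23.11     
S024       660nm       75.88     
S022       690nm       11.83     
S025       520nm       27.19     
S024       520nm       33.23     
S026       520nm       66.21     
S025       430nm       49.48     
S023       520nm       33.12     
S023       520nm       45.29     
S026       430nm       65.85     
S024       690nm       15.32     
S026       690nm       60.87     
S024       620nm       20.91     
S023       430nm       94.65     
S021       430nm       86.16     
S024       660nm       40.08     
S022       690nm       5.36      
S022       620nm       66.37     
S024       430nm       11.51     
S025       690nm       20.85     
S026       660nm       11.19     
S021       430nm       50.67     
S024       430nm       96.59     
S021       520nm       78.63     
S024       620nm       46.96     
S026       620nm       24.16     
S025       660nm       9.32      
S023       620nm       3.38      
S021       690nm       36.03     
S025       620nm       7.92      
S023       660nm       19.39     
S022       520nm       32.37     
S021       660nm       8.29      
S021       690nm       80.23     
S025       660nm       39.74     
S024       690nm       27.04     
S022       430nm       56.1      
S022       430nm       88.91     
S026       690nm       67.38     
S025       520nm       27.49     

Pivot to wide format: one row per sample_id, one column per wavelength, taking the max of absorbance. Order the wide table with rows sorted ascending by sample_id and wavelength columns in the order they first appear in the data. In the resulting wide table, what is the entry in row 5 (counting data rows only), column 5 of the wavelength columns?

With rows sorted ascending by sample_id, row 5 is sample_id=S025. wavelength columns in first-appearance order: 660nm, 520nm, 620nm, 430nm, 690nm; column 5 is 690nm.
Long rows with sample_id=S025, wavelength=690nm: max(84.41, 20.85) = 84.41.

84.41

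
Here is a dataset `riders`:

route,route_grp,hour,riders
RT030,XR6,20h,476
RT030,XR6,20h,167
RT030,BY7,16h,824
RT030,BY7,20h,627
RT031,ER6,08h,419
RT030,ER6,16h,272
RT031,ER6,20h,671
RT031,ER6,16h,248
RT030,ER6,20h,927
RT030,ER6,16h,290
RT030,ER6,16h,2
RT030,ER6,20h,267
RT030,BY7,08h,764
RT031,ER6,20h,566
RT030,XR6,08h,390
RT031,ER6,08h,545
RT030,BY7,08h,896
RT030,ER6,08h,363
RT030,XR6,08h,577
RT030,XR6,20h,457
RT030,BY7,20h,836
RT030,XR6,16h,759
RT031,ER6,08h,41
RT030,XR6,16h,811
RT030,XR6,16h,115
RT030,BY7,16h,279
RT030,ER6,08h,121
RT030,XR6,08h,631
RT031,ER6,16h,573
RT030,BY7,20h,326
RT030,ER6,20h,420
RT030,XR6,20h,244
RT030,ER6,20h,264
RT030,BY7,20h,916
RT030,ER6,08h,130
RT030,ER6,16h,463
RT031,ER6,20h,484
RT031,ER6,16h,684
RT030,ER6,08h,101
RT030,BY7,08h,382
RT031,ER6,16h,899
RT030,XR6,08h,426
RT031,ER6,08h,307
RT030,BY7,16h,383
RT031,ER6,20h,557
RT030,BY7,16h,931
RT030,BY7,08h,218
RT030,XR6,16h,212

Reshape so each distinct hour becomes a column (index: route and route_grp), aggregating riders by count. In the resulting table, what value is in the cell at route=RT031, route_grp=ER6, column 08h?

Rows with route=RT031, route_grp=ER6 and hour=08h: riders values are 419, 545, 41, 307.
4 rows match — count = 4.

4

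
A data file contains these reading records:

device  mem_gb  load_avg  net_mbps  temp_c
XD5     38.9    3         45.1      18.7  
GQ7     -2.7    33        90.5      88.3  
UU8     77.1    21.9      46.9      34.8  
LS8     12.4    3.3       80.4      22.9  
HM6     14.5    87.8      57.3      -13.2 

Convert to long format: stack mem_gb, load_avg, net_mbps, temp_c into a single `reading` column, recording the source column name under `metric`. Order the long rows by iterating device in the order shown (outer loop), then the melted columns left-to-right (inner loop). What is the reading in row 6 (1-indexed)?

33

20 rows total (5 × 4). Row 6: index ⌊(6-1)/4⌋ = 1 into device → GQ7; (6-1) mod 4 = 1 into the melted columns → load_avg.
So row 6 is (GQ7, load_avg, 33); reading = 33.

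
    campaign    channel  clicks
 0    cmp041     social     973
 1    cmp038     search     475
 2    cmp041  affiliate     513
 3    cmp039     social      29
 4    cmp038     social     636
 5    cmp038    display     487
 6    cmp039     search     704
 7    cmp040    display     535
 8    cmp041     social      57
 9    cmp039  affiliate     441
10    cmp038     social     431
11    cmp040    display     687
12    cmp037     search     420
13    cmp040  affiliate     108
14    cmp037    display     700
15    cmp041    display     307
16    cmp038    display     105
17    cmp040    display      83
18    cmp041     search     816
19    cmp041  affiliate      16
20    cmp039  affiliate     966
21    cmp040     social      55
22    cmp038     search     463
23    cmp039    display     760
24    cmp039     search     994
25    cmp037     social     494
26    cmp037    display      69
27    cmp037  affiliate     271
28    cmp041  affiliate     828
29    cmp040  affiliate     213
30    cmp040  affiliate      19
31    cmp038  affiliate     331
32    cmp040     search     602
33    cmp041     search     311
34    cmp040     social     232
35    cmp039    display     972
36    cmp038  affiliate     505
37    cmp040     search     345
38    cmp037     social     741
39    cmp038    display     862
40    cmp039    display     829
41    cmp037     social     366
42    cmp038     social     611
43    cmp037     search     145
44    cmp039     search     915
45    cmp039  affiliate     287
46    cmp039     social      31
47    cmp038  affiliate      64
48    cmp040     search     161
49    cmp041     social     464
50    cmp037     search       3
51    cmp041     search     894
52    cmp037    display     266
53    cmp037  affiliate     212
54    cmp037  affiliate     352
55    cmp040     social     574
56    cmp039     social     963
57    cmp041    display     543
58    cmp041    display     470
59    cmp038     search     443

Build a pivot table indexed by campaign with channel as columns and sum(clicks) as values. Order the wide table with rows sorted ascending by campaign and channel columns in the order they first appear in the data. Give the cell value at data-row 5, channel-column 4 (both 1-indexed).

1320

With rows sorted ascending by campaign, row 5 is campaign=cmp041. channel columns in first-appearance order: social, search, affiliate, display; column 4 is display.
Long rows with campaign=cmp041, channel=display: 307 + 543 + 470 = 1320.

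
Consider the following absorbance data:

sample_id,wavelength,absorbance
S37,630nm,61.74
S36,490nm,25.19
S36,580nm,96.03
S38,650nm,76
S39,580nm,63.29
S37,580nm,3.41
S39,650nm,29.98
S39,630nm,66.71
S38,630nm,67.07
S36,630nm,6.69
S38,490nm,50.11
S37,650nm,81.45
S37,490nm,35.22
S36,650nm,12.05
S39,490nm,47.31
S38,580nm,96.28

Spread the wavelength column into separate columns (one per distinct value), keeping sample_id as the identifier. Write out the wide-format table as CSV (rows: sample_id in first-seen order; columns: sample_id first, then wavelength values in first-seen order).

Columns: sample_id plus the 4 distinct wavelength values (630nm, 490nm, 580nm, 650nm).
For example, row S37 column 630nm takes absorbance=61.74 from the long row (S37, 630nm).

sample_id,630nm,490nm,580nm,650nm
S37,61.74,35.22,3.41,81.45
S36,6.69,25.19,96.03,12.05
S38,67.07,50.11,96.28,76
S39,66.71,47.31,63.29,29.98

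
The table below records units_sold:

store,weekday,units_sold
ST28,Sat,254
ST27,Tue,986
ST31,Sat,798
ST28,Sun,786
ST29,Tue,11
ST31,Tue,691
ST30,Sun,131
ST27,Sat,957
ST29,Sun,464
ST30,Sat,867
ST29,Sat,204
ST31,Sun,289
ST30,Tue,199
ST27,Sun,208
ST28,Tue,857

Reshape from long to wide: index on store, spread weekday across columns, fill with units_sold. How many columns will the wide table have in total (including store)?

4

1 column for store plus 3 distinct weekday values → 4 columns.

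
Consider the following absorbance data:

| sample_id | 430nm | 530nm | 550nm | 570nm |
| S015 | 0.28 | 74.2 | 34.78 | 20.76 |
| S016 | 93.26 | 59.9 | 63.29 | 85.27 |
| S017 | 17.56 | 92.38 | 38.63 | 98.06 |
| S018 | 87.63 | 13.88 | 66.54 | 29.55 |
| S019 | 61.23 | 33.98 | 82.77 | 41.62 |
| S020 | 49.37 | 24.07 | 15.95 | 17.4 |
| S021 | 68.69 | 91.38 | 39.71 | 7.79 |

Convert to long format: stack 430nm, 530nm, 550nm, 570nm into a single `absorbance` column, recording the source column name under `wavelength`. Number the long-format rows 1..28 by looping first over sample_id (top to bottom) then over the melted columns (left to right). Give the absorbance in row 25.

28 rows total (7 × 4). Row 25: index ⌊(25-1)/4⌋ = 6 into sample_id → S021; (25-1) mod 4 = 0 into the melted columns → 430nm.
So row 25 is (S021, 430nm, 68.69); absorbance = 68.69.

68.69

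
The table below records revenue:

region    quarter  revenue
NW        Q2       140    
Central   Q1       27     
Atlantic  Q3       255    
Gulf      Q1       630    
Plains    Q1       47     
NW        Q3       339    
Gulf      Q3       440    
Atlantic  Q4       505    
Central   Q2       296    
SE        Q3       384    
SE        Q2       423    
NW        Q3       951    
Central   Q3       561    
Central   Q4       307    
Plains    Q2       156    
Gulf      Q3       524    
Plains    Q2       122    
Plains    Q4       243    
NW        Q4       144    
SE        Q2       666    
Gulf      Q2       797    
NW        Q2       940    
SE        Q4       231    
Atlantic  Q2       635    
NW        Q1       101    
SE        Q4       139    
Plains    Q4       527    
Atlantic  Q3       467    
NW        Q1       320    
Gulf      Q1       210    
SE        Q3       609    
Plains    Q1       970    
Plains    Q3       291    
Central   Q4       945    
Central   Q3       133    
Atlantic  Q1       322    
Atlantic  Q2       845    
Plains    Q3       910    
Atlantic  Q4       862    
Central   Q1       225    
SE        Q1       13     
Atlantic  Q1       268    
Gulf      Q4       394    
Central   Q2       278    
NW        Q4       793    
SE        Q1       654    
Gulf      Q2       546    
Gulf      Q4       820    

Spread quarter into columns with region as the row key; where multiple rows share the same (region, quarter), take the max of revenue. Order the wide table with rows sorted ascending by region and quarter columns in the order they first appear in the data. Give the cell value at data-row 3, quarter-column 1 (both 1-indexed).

With rows sorted ascending by region, row 3 is region=Gulf. quarter columns in first-appearance order: Q2, Q1, Q3, Q4; column 1 is Q2.
Long rows with region=Gulf, quarter=Q2: max(797, 546) = 797.

797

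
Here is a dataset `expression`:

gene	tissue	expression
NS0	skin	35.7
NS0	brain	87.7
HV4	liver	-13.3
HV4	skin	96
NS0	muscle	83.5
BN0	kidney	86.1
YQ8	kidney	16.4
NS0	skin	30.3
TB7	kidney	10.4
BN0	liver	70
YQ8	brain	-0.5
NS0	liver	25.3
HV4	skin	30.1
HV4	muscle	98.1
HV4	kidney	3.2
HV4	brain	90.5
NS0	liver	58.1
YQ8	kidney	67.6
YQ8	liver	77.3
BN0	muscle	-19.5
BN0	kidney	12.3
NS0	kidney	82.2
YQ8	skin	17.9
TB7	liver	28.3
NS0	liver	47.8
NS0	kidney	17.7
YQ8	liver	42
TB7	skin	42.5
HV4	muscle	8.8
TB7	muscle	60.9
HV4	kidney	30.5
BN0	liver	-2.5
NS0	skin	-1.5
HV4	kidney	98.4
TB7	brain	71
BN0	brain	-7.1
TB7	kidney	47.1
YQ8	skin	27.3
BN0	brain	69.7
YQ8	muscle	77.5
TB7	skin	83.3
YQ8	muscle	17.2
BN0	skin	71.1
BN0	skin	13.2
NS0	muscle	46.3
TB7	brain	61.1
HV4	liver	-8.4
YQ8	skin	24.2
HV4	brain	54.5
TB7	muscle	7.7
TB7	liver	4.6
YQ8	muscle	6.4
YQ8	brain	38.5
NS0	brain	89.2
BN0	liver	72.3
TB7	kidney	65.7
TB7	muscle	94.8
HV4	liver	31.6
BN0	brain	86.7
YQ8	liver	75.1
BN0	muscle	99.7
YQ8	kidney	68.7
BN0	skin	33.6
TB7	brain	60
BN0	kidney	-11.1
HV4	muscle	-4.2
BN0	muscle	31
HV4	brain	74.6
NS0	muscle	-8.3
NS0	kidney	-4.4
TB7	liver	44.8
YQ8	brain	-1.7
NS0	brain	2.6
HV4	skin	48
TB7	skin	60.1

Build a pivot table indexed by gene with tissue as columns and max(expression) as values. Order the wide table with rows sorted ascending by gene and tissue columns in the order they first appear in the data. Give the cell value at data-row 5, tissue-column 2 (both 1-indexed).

With rows sorted ascending by gene, row 5 is gene=YQ8. tissue columns in first-appearance order: skin, brain, liver, muscle, kidney; column 2 is brain.
Long rows with gene=YQ8, tissue=brain: max(-0.5, 38.5, -1.7) = 38.5.

38.5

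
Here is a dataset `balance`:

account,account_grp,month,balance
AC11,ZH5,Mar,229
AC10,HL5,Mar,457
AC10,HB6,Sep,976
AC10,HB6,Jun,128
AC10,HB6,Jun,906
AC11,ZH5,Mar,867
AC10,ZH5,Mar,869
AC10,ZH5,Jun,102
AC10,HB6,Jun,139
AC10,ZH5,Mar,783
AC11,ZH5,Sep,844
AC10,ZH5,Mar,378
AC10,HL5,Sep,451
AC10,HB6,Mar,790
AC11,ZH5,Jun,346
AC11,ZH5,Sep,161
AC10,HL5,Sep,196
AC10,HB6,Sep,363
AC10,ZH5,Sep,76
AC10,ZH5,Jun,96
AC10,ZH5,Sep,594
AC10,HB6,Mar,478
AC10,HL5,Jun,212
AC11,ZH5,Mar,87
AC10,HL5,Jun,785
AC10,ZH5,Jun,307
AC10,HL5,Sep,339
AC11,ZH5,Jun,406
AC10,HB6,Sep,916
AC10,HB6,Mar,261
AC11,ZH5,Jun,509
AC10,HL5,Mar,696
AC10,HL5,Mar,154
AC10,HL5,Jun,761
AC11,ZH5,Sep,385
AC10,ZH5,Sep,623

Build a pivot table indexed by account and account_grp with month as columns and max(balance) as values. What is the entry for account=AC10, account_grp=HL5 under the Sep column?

451

Rows with account=AC10, account_grp=HL5 and month=Sep: balance values are 451, 196, 339.
max(451, 196, 339) = 451.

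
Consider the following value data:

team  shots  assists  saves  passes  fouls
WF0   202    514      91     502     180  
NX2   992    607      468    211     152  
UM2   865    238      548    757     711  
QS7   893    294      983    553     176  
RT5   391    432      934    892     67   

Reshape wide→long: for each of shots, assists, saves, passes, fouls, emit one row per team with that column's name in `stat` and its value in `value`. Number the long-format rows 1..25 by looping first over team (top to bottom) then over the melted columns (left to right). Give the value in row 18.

983

25 rows total (5 × 5). Row 18: index ⌊(18-1)/5⌋ = 3 into team → QS7; (18-1) mod 5 = 2 into the melted columns → saves.
So row 18 is (QS7, saves, 983); value = 983.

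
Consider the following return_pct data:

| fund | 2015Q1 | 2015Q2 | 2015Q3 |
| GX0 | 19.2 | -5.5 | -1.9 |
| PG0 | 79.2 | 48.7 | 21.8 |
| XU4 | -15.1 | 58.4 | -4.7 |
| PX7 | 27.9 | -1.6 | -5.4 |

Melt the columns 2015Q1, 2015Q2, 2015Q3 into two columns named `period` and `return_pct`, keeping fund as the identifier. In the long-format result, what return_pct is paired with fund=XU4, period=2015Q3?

Unpivoting turns each (fund, wide-column) pair into one long row.
The wide cell at row XU4, column 2015Q3 holds -4.7, so the long row (XU4, 2015Q3) has return_pct=-4.7.

-4.7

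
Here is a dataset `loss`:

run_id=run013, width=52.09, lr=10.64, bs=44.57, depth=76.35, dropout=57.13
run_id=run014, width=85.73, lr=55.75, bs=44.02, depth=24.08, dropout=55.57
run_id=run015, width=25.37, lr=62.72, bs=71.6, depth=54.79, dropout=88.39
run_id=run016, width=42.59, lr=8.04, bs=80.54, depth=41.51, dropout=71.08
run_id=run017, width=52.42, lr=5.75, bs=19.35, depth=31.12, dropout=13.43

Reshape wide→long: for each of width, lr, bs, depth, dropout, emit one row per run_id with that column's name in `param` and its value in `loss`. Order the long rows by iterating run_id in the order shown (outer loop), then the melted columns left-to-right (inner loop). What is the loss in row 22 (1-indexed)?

25 rows total (5 × 5). Row 22: index ⌊(22-1)/5⌋ = 4 into run_id → run017; (22-1) mod 5 = 1 into the melted columns → lr.
So row 22 is (run017, lr, 5.75); loss = 5.75.

5.75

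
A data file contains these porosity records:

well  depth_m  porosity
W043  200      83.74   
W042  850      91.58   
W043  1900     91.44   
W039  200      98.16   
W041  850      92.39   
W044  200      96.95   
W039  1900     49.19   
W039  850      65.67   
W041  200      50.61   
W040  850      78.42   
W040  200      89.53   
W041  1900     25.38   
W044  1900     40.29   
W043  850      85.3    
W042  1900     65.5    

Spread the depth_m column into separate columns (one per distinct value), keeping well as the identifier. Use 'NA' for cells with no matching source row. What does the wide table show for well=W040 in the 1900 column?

NA

No long-format row has well=W040 and depth_m=1900, so the cell is NA.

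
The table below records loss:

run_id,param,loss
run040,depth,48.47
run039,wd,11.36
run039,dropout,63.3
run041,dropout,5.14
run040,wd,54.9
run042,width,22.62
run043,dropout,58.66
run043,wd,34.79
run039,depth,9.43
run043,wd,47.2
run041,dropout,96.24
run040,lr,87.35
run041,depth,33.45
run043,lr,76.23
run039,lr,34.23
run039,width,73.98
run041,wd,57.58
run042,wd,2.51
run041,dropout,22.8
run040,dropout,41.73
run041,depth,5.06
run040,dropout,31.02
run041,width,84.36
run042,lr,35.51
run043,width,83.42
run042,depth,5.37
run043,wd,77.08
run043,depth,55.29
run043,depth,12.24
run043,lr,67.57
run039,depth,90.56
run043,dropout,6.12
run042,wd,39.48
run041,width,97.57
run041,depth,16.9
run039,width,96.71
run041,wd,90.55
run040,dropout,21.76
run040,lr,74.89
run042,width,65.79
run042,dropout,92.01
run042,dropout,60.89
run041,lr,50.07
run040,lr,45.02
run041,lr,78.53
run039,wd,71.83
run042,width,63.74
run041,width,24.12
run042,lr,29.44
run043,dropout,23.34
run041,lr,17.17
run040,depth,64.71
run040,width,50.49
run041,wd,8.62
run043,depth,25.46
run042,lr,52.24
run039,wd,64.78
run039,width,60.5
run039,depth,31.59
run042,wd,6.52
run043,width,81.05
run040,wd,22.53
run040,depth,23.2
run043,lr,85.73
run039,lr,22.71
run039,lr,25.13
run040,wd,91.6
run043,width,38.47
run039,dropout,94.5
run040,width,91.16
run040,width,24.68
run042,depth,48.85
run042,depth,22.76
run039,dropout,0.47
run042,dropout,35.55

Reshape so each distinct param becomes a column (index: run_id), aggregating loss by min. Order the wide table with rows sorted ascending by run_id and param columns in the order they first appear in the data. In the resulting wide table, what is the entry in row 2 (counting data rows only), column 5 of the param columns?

45.02

With rows sorted ascending by run_id, row 2 is run_id=run040. param columns in first-appearance order: depth, wd, dropout, width, lr; column 5 is lr.
Long rows with run_id=run040, param=lr: min(87.35, 74.89, 45.02) = 45.02.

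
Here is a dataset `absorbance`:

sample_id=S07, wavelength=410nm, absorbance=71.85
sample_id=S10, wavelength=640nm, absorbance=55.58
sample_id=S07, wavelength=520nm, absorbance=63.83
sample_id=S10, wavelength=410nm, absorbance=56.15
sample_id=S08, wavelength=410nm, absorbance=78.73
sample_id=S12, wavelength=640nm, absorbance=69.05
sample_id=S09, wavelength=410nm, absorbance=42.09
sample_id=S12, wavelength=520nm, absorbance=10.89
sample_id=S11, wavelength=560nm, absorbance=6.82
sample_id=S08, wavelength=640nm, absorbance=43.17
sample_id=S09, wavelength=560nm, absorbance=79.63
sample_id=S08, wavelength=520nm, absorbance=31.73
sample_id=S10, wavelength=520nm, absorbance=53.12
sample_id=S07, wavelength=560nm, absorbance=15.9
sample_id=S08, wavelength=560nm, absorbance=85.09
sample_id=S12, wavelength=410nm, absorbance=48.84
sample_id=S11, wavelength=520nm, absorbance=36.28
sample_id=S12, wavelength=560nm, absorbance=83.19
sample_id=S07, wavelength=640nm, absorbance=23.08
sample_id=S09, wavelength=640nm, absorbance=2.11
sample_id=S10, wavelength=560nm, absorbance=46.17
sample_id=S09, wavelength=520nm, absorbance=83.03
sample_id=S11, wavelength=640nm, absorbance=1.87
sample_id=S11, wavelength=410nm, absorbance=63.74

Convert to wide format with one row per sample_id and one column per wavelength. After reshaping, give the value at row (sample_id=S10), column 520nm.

Wide layout: rows indexed by sample_id, columns are the 4 distinct wavelength values (410nm, 640nm, 520nm, 560nm).
Cell (sample_id=S10, wavelength=520nm) draws from the long row where sample_id=S10 and wavelength=520nm, which has absorbance=53.12.

53.12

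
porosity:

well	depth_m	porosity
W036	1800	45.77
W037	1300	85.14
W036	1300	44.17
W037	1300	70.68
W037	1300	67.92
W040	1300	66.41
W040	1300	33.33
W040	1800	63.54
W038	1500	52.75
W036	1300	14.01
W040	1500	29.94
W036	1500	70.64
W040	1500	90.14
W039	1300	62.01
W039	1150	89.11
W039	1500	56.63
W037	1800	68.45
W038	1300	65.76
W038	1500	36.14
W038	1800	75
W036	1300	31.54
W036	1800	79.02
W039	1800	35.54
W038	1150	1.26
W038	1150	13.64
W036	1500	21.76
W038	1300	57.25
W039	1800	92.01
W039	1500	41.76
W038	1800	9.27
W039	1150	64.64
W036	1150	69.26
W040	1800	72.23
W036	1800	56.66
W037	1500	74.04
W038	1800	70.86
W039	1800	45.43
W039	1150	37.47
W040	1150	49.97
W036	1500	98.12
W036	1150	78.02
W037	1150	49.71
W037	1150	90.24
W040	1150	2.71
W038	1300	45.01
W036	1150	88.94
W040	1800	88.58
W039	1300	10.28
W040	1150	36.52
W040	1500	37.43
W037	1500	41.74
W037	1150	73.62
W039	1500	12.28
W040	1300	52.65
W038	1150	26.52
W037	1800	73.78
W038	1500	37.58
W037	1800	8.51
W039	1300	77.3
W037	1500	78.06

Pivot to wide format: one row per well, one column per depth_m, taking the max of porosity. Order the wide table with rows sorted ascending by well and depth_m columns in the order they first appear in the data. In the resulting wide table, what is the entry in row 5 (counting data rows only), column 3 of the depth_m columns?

With rows sorted ascending by well, row 5 is well=W040. depth_m columns in first-appearance order: 1800, 1300, 1500, 1150; column 3 is 1500.
Long rows with well=W040, depth_m=1500: max(29.94, 90.14, 37.43) = 90.14.

90.14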